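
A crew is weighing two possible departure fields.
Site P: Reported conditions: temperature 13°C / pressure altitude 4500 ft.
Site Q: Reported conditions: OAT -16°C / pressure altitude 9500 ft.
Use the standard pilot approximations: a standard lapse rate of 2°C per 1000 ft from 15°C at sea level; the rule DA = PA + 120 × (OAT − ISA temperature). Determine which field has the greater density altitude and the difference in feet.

Site P: ISA temp = 6°C, deviation +7°C, DA = 4500 + 120 × 7 = 5340 ft.
Site Q: ISA temp = -4°C, deviation -12°C, DA = 9500 + 120 × (-12) = 8060 ft.
Site Q is higher by 8060 − 5340 = 2720 ft.

Site Q by 2720 ft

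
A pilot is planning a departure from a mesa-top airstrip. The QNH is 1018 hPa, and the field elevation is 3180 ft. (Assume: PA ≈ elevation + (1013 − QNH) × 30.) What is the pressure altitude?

Pressure correction = (1013 − 1018) × 30 = -150 ft.
Pressure altitude = 3180 + (-150) = 3030 ft.

3030 ft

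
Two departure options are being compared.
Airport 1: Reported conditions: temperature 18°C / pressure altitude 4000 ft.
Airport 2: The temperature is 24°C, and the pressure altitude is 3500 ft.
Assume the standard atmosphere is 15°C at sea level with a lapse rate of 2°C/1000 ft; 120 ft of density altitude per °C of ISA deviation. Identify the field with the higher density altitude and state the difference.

Airport 2 by 100 ft

Airport 1: ISA temp = 7°C, deviation +11°C, DA = 4000 + 120 × 11 = 5320 ft.
Airport 2: ISA temp = 8°C, deviation +16°C, DA = 3500 + 120 × 16 = 5420 ft.
Airport 2 is higher by 5420 − 5320 = 100 ft.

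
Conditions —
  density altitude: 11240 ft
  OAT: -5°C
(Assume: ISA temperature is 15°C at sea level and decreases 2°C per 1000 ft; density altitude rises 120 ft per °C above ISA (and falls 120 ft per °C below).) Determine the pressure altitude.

DA = PA + 120 × (OAT − (15 − 2·PA/1000)) = PA + 120·OAT − 1800 + 0.24·PA = 1.24·PA + 120·OAT − 1800.
So 1.24·PA = 11240 − 120 × (-5) + 1800 = 13640.
PA = 13640 / 1.24 = 11000 ft.

11000 ft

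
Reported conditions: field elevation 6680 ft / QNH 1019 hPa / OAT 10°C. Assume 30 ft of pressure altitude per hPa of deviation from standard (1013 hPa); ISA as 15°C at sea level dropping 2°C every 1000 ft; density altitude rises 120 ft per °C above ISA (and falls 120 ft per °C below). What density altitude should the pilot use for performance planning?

7460 ft

Pressure altitude = 6680 + (1013 − 1019) × 30 = 6680 + (-180) = 6500 ft.
ISA temperature at 6500 ft = 15 − 2 × (6500/1000) = 2°C.
ISA deviation = 10 − 2 = +8°C.
Density altitude = 6500 + 120 × (8) = 7460 ft.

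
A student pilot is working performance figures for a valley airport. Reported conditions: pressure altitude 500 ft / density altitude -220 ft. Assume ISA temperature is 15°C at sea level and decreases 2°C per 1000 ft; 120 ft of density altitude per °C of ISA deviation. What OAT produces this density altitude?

8°C

Density altitude − pressure altitude = -220 − 500 = -720 ft.
At 120 ft/°C that is an ISA deviation of -720/120 = -6°C.
ISA temperature at 500 ft = 15 − 2 × (500/1000) = 14°C.
OAT = ISA + deviation = 14 + (-6) = 8°C.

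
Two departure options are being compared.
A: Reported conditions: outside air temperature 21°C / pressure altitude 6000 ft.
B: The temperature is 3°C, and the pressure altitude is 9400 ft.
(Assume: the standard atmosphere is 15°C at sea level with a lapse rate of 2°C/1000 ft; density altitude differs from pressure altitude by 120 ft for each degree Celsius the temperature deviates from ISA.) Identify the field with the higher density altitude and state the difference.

B by 2056 ft

A: ISA temp = 3°C, deviation +18°C, DA = 6000 + 120 × 18 = 8160 ft.
B: ISA temp = -3.8°C, deviation +6.8°C, DA = 9400 + 120 × 6.8 = 10216 ft.
B is higher by 10216 − 8160 = 2056 ft.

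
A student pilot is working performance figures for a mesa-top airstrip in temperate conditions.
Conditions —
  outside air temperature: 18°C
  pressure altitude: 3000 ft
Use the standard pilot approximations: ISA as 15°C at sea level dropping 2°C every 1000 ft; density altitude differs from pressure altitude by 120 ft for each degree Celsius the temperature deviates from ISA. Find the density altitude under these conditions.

4080 ft

ISA temperature at 3000 ft = 15 − 2 × (3000/1000) = 9°C.
ISA deviation = 18 − 9 = +9°C.
Density altitude = 3000 + 120 × (9) = 3000 + (+1080) = 4080 ft.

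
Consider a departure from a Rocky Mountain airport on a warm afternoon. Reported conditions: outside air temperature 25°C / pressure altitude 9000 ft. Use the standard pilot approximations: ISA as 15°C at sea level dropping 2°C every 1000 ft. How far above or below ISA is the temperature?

ISA+28°C

ISA temperature at 9000 ft = 15 − 2 × (9000/1000) = -3°C.
Deviation = OAT − ISA = 25 − (-3) = +28°C.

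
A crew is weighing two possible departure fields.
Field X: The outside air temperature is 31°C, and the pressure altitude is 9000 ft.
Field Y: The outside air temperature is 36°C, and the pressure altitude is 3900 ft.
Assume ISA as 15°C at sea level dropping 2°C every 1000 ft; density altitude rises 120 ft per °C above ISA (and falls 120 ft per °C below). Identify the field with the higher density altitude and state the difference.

Field X by 5724 ft

Field X: ISA temp = -3°C, deviation +34°C, DA = 9000 + 120 × 34 = 13080 ft.
Field Y: ISA temp = 7.2°C, deviation +28.8°C, DA = 3900 + 120 × 28.8 = 7356 ft.
Field X is higher by 13080 − 7356 = 5724 ft.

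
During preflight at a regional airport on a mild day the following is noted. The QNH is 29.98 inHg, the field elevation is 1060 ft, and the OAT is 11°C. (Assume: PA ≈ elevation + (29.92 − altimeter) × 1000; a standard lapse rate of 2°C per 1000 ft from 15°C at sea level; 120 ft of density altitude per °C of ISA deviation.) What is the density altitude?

760 ft

Pressure altitude = 1060 + (29.92 − 29.98) × 1000 = 1060 + (-60) = 1000 ft.
ISA temperature at 1000 ft = 15 − 2 × (1000/1000) = 13°C.
ISA deviation = 11 − 13 = -2°C.
Density altitude = 1000 + 120 × (-2) = 760 ft.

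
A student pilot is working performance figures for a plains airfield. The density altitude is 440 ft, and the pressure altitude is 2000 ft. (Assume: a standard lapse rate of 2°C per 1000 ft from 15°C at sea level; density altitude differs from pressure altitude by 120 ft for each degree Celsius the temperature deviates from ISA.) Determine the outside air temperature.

-2°C

Density altitude − pressure altitude = 440 − 2000 = -1560 ft.
At 120 ft/°C that is an ISA deviation of -1560/120 = -13°C.
ISA temperature at 2000 ft = 15 − 2 × (2000/1000) = 11°C.
OAT = ISA + deviation = 11 + (-13) = -2°C.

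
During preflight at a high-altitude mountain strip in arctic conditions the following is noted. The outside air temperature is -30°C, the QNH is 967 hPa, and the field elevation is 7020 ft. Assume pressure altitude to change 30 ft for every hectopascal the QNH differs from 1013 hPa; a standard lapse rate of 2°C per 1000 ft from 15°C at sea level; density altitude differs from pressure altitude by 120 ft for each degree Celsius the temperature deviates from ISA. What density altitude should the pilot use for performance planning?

5016 ft

Pressure altitude = 7020 + (1013 − 967) × 30 = 7020 + (+1380) = 8400 ft.
ISA temperature at 8400 ft = 15 − 2 × (8400/1000) = -1.8°C.
ISA deviation = -30 − (-1.8) = -28.2°C.
Density altitude = 8400 + 120 × (-28.2) = 5016 ft.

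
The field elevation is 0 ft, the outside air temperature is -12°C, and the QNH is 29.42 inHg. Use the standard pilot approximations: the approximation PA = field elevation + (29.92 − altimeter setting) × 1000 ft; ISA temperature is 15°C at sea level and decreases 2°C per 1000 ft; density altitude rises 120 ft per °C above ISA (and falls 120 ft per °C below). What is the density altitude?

-2620 ft

Pressure altitude = 0 + (29.92 − 29.42) × 1000 = 0 + (+500) = 500 ft.
ISA temperature at 500 ft = 15 − 2 × (500/1000) = 14°C.
ISA deviation = -12 − 14 = -26°C.
Density altitude = 500 + 120 × (-26) = -2620 ft.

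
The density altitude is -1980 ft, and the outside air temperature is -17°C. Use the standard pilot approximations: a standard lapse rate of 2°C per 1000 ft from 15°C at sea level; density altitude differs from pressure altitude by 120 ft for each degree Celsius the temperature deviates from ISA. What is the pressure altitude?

1500 ft

DA = PA + 120 × (OAT − (15 − 2·PA/1000)) = PA + 120·OAT − 1800 + 0.24·PA = 1.24·PA + 120·OAT − 1800.
So 1.24·PA = -1980 − 120 × (-17) + 1800 = 1860.
PA = 1860 / 1.24 = 1500 ft.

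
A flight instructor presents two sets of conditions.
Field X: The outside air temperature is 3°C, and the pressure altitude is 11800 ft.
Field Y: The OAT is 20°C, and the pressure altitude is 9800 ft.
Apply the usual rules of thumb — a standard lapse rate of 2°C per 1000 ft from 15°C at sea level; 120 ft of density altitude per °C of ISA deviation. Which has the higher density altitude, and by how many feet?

Field X by 440 ft

Field X: ISA temp = -8.6°C, deviation +11.6°C, DA = 11800 + 120 × 11.6 = 13192 ft.
Field Y: ISA temp = -4.6°C, deviation +24.6°C, DA = 9800 + 120 × 24.6 = 12752 ft.
Field X is higher by 13192 − 12752 = 440 ft.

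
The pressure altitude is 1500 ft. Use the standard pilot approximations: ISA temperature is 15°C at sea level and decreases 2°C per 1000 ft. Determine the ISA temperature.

12°C

ISA temperature = 15 − 2 × (1500/1000) = 15 − 3 = 12°C.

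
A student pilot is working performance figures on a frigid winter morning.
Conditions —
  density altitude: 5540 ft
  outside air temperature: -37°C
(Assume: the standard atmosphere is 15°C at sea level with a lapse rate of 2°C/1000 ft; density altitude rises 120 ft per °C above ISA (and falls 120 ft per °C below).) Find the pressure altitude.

9500 ft

DA = PA + 120 × (OAT − (15 − 2·PA/1000)) = PA + 120·OAT − 1800 + 0.24·PA = 1.24·PA + 120·OAT − 1800.
So 1.24·PA = 5540 − 120 × (-37) + 1800 = 11780.
PA = 11780 / 1.24 = 9500 ft.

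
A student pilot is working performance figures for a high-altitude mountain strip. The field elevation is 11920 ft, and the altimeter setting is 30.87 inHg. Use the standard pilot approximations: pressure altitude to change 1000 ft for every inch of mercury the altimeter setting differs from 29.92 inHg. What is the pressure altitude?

10970 ft

Pressure correction = (29.92 − 30.87) × 1000 = -950 ft.
Pressure altitude = 11920 + (-950) = 10970 ft.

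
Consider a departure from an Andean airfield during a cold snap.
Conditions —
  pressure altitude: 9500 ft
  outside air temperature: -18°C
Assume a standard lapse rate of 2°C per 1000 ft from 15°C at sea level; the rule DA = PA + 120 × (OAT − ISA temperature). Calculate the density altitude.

7820 ft

ISA temperature at 9500 ft = 15 − 2 × (9500/1000) = -4°C.
ISA deviation = -18 − (-4) = -14°C.
Density altitude = 9500 + 120 × (-14) = 9500 + (-1680) = 7820 ft.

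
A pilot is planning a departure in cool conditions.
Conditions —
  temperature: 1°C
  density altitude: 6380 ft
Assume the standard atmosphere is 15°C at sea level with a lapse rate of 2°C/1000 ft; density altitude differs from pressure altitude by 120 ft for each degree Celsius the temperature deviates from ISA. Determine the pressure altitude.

6500 ft

DA = PA + 120 × (OAT − (15 − 2·PA/1000)) = PA + 120·OAT − 1800 + 0.24·PA = 1.24·PA + 120·OAT − 1800.
So 1.24·PA = 6380 − 120 × 1 + 1800 = 8060.
PA = 8060 / 1.24 = 6500 ft.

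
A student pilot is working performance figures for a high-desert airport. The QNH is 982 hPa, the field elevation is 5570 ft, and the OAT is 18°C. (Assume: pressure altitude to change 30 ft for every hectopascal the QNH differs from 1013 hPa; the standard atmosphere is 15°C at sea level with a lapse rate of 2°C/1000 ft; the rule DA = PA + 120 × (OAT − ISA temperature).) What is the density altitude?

8420 ft

Pressure altitude = 5570 + (1013 − 982) × 30 = 5570 + (+930) = 6500 ft.
ISA temperature at 6500 ft = 15 − 2 × (6500/1000) = 2°C.
ISA deviation = 18 − 2 = +16°C.
Density altitude = 6500 + 120 × (16) = 8420 ft.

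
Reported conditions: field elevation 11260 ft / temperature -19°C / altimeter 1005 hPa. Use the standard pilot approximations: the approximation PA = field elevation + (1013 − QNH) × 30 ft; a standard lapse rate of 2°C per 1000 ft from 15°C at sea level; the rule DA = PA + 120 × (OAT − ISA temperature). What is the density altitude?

10180 ft

Pressure altitude = 11260 + (1013 − 1005) × 30 = 11260 + (+240) = 11500 ft.
ISA temperature at 11500 ft = 15 − 2 × (11500/1000) = -8°C.
ISA deviation = -19 − (-8) = -11°C.
Density altitude = 11500 + 120 × (-11) = 10180 ft.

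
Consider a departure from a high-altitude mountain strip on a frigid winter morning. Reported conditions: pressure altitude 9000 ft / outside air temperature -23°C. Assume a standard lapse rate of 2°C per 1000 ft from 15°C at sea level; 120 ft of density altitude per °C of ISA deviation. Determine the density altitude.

ISA temperature at 9000 ft = 15 − 2 × (9000/1000) = -3°C.
ISA deviation = -23 − (-3) = -20°C.
Density altitude = 9000 + 120 × (-20) = 9000 + (-2400) = 6600 ft.

6600 ft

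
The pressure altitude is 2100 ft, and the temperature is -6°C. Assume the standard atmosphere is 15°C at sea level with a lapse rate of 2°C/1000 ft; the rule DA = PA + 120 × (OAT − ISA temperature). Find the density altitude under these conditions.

ISA temperature at 2100 ft = 15 − 2 × (2100/1000) = 10.8°C.
ISA deviation = -6 − 10.8 = -16.8°C.
Density altitude = 2100 + 120 × (-16.8) = 2100 + (-2016) = 84 ft.

84 ft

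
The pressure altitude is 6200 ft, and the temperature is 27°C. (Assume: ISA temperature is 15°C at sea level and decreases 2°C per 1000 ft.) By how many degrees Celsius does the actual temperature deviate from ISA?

ISA+24.4°C

ISA temperature at 6200 ft = 15 − 2 × (6200/1000) = 2.6°C.
Deviation = OAT − ISA = 27 − 2.6 = +24.4°C.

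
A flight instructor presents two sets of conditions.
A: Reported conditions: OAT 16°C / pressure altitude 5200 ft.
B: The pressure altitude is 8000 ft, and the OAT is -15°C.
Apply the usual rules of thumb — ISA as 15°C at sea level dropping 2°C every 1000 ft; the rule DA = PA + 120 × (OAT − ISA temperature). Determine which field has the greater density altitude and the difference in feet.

A by 248 ft

A: ISA temp = 4.6°C, deviation +11.4°C, DA = 5200 + 120 × 11.4 = 6568 ft.
B: ISA temp = -1°C, deviation -14°C, DA = 8000 + 120 × (-14) = 6320 ft.
A is higher by 6568 − 6320 = 248 ft.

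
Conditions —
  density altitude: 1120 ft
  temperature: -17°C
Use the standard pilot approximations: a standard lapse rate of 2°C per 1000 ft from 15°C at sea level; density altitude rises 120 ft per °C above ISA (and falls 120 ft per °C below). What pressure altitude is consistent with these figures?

DA = PA + 120 × (OAT − (15 − 2·PA/1000)) = PA + 120·OAT − 1800 + 0.24·PA = 1.24·PA + 120·OAT − 1800.
So 1.24·PA = 1120 − 120 × (-17) + 1800 = 4960.
PA = 4960 / 1.24 = 4000 ft.

4000 ft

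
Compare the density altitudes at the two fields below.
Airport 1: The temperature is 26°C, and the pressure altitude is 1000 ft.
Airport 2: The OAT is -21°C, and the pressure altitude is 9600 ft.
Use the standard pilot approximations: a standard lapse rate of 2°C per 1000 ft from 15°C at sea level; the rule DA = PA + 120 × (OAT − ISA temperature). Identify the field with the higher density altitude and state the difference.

Airport 2 by 5024 ft

Airport 1: ISA temp = 13°C, deviation +13°C, DA = 1000 + 120 × 13 = 2560 ft.
Airport 2: ISA temp = -4.2°C, deviation -16.8°C, DA = 9600 + 120 × (-16.8) = 7584 ft.
Airport 2 is higher by 7584 − 2560 = 5024 ft.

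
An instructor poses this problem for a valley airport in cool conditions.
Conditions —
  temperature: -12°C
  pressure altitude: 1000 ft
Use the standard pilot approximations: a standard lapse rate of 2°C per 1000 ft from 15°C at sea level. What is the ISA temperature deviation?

ISA-25°C

ISA temperature at 1000 ft = 15 − 2 × (1000/1000) = 13°C.
Deviation = OAT − ISA = -12 − 13 = -25°C.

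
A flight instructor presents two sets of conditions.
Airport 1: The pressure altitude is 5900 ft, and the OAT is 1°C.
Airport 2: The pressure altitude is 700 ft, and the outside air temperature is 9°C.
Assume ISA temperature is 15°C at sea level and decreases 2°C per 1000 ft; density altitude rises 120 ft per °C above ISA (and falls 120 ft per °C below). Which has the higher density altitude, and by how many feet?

Airport 1: ISA temp = 3.2°C, deviation -2.2°C, DA = 5900 + 120 × (-2.2) = 5636 ft.
Airport 2: ISA temp = 13.6°C, deviation -4.6°C, DA = 700 + 120 × (-4.6) = 148 ft.
Airport 1 is higher by 5636 − 148 = 5488 ft.

Airport 1 by 5488 ft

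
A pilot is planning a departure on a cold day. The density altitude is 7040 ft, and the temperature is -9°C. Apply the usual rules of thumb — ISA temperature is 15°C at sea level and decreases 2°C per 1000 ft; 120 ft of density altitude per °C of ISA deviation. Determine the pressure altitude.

DA = PA + 120 × (OAT − (15 − 2·PA/1000)) = PA + 120·OAT − 1800 + 0.24·PA = 1.24·PA + 120·OAT − 1800.
So 1.24·PA = 7040 − 120 × (-9) + 1800 = 9920.
PA = 9920 / 1.24 = 8000 ft.

8000 ft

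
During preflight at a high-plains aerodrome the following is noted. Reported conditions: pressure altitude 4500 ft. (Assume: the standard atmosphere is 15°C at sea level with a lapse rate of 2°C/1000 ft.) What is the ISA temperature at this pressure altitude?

ISA temperature = 15 − 2 × (4500/1000) = 15 − 9 = 6°C.

6°C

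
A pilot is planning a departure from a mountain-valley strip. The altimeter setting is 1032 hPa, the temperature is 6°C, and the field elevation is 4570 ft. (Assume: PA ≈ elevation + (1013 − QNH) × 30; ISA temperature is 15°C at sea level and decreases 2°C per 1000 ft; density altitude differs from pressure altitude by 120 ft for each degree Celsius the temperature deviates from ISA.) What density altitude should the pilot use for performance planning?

Pressure altitude = 4570 + (1013 − 1032) × 30 = 4570 + (-570) = 4000 ft.
ISA temperature at 4000 ft = 15 − 2 × (4000/1000) = 7°C.
ISA deviation = 6 − 7 = -1°C.
Density altitude = 4000 + 120 × (-1) = 3880 ft.

3880 ft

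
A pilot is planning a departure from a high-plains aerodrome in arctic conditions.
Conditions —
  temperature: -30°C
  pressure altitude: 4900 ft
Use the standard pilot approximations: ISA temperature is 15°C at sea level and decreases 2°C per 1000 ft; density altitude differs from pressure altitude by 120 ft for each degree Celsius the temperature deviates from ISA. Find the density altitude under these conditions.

676 ft

ISA temperature at 4900 ft = 15 − 2 × (4900/1000) = 5.2°C.
ISA deviation = -30 − 5.2 = -35.2°C.
Density altitude = 4900 + 120 × (-35.2) = 4900 + (-4224) = 676 ft.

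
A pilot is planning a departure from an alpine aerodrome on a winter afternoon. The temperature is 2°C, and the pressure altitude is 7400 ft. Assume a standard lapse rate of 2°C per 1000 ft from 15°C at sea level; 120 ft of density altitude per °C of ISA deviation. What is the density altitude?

7616 ft

ISA temperature at 7400 ft = 15 − 2 × (7400/1000) = 0.2°C.
ISA deviation = 2 − 0.2 = +1.8°C.
Density altitude = 7400 + 120 × (1.8) = 7400 + (+216) = 7616 ft.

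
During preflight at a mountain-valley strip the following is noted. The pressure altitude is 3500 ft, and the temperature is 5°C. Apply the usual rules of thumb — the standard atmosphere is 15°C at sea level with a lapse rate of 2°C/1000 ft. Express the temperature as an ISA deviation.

ISA temperature at 3500 ft = 15 − 2 × (3500/1000) = 8°C.
Deviation = OAT − ISA = 5 − 8 = -3°C.

ISA-3°C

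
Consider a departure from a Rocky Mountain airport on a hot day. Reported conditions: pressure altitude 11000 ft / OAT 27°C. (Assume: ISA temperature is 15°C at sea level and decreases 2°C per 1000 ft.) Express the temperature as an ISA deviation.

ISA temperature at 11000 ft = 15 − 2 × (11000/1000) = -7°C.
Deviation = OAT − ISA = 27 − (-7) = +34°C.

ISA+34°C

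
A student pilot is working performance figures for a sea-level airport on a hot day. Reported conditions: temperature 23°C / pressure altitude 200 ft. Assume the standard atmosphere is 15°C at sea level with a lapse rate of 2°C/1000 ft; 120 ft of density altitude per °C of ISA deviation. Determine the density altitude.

1208 ft

ISA temperature at 200 ft = 15 − 2 × (200/1000) = 14.6°C.
ISA deviation = 23 − 14.6 = +8.4°C.
Density altitude = 200 + 120 × (8.4) = 200 + (+1008) = 1208 ft.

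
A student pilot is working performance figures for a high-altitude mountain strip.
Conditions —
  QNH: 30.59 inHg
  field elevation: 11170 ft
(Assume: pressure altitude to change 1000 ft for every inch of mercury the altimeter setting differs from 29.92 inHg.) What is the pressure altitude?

10500 ft

Pressure correction = (29.92 − 30.59) × 1000 = -670 ft.
Pressure altitude = 11170 + (-670) = 10500 ft.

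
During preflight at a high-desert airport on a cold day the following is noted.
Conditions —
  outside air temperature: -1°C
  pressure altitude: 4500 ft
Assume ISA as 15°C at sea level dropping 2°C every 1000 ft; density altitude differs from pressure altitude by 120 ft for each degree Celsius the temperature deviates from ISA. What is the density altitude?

3660 ft

ISA temperature at 4500 ft = 15 − 2 × (4500/1000) = 6°C.
ISA deviation = -1 − 6 = -7°C.
Density altitude = 4500 + 120 × (-7) = 4500 + (-840) = 3660 ft.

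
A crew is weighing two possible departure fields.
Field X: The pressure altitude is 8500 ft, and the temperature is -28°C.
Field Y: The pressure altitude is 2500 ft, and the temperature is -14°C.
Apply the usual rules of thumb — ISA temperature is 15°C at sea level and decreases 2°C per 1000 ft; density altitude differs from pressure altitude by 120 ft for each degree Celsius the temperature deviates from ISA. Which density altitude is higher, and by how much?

Field X by 5760 ft

Field X: ISA temp = -2°C, deviation -26°C, DA = 8500 + 120 × (-26) = 5380 ft.
Field Y: ISA temp = 10°C, deviation -24°C, DA = 2500 + 120 × (-24) = -380 ft.
Field X is higher by 5380 − (-380) = 5760 ft.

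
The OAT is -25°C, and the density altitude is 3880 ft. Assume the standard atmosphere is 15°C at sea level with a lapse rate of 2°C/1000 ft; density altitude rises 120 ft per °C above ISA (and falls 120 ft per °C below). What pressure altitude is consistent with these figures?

DA = PA + 120 × (OAT − (15 − 2·PA/1000)) = PA + 120·OAT − 1800 + 0.24·PA = 1.24·PA + 120·OAT − 1800.
So 1.24·PA = 3880 − 120 × (-25) + 1800 = 8680.
PA = 8680 / 1.24 = 7000 ft.

7000 ft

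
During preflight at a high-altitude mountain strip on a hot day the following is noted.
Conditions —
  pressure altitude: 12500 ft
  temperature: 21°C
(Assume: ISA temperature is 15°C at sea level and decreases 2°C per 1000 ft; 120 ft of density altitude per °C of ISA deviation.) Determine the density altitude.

ISA temperature at 12500 ft = 15 − 2 × (12500/1000) = -10°C.
ISA deviation = 21 − (-10) = +31°C.
Density altitude = 12500 + 120 × (31) = 12500 + (+3720) = 16220 ft.

16220 ft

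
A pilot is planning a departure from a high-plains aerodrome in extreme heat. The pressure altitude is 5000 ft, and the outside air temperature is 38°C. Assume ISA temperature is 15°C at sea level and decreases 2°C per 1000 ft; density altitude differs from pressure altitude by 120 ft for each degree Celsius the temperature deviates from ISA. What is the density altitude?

ISA temperature at 5000 ft = 15 − 2 × (5000/1000) = 5°C.
ISA deviation = 38 − 5 = +33°C.
Density altitude = 5000 + 120 × (33) = 5000 + (+3960) = 8960 ft.

8960 ft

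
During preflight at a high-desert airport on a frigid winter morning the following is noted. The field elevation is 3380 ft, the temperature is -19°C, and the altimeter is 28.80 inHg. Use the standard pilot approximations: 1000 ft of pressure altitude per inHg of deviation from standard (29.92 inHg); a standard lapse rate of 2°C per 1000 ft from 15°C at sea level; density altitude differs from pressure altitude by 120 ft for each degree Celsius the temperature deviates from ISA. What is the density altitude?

Pressure altitude = 3380 + (29.92 − 28.80) × 1000 = 3380 + (+1120) = 4500 ft.
ISA temperature at 4500 ft = 15 − 2 × (4500/1000) = 6°C.
ISA deviation = -19 − 6 = -25°C.
Density altitude = 4500 + 120 × (-25) = 1500 ft.

1500 ft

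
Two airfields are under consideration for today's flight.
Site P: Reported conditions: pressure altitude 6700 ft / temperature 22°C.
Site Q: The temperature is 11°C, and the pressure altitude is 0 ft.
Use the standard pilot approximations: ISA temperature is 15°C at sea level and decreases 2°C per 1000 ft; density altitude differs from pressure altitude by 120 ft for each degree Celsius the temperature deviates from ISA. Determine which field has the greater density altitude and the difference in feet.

Site P by 9628 ft

Site P: ISA temp = 1.6°C, deviation +20.4°C, DA = 6700 + 120 × 20.4 = 9148 ft.
Site Q: ISA temp = 15°C, deviation -4°C, DA = 0 + 120 × (-4) = -480 ft.
Site P is higher by 9148 − (-480) = 9628 ft.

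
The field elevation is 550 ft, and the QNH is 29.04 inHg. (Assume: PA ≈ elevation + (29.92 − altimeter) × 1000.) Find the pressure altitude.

Pressure correction = (29.92 − 29.04) × 1000 = +880 ft.
Pressure altitude = 550 + (+880) = 1430 ft.

1430 ft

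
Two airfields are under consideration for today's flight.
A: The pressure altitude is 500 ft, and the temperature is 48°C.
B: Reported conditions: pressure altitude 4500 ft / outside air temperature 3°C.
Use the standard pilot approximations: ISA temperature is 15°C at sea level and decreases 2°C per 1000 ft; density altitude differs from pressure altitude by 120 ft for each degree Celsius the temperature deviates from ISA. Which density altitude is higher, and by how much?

A: ISA temp = 14°C, deviation +34°C, DA = 500 + 120 × 34 = 4580 ft.
B: ISA temp = 6°C, deviation -3°C, DA = 4500 + 120 × (-3) = 4140 ft.
A is higher by 4580 − 4140 = 440 ft.

A by 440 ft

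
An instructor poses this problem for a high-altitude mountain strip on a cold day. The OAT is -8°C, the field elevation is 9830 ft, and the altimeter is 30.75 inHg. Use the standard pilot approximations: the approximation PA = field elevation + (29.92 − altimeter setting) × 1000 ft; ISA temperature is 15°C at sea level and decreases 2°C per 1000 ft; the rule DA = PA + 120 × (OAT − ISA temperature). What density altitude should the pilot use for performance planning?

8400 ft

Pressure altitude = 9830 + (29.92 − 30.75) × 1000 = 9830 + (-830) = 9000 ft.
ISA temperature at 9000 ft = 15 − 2 × (9000/1000) = -3°C.
ISA deviation = -8 − (-3) = -5°C.
Density altitude = 9000 + 120 × (-5) = 8400 ft.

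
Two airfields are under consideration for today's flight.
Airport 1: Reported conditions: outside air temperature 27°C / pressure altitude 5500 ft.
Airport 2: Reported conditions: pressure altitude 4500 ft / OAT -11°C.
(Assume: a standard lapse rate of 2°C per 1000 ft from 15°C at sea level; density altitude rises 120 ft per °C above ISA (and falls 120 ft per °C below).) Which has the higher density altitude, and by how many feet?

Airport 1 by 5800 ft

Airport 1: ISA temp = 4°C, deviation +23°C, DA = 5500 + 120 × 23 = 8260 ft.
Airport 2: ISA temp = 6°C, deviation -17°C, DA = 4500 + 120 × (-17) = 2460 ft.
Airport 1 is higher by 8260 − 2460 = 5800 ft.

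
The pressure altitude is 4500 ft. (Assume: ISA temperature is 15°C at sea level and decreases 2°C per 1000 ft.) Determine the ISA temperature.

ISA temperature = 15 − 2 × (4500/1000) = 15 − 9 = 6°C.

6°C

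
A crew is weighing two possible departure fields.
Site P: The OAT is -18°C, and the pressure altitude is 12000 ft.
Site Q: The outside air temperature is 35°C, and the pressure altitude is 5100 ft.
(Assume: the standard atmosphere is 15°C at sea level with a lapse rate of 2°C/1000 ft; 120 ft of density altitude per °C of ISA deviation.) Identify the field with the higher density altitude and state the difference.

Site P: ISA temp = -9°C, deviation -9°C, DA = 12000 + 120 × (-9) = 10920 ft.
Site Q: ISA temp = 4.8°C, deviation +30.2°C, DA = 5100 + 120 × 30.2 = 8724 ft.
Site P is higher by 10920 − 8724 = 2196 ft.

Site P by 2196 ft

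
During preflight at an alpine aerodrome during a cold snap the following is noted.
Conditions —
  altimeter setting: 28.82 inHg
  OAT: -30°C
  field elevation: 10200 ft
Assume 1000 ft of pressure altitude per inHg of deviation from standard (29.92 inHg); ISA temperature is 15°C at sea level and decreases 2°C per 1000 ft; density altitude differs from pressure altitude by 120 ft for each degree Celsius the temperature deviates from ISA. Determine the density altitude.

Pressure altitude = 10200 + (29.92 − 28.82) × 1000 = 10200 + (+1100) = 11300 ft.
ISA temperature at 11300 ft = 15 − 2 × (11300/1000) = -7.6°C.
ISA deviation = -30 − (-7.6) = -22.4°C.
Density altitude = 11300 + 120 × (-22.4) = 8612 ft.

8612 ft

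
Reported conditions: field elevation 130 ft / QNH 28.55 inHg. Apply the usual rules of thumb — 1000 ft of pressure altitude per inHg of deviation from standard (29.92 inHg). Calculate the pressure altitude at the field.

Pressure correction = (29.92 − 28.55) × 1000 = +1370 ft.
Pressure altitude = 130 + (+1370) = 1500 ft.

1500 ft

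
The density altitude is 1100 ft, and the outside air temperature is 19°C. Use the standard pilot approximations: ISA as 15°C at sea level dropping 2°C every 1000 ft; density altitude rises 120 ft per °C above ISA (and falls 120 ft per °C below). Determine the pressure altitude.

DA = PA + 120 × (OAT − (15 − 2·PA/1000)) = PA + 120·OAT − 1800 + 0.24·PA = 1.24·PA + 120·OAT − 1800.
So 1.24·PA = 1100 − 120 × 19 + 1800 = 620.
PA = 620 / 1.24 = 500 ft.

500 ft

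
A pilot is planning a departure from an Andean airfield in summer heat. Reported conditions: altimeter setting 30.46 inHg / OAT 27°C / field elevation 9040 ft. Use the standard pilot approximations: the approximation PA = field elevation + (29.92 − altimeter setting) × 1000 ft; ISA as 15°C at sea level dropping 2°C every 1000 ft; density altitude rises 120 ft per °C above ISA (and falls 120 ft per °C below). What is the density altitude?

11980 ft

Pressure altitude = 9040 + (29.92 − 30.46) × 1000 = 9040 + (-540) = 8500 ft.
ISA temperature at 8500 ft = 15 − 2 × (8500/1000) = -2°C.
ISA deviation = 27 − (-2) = +29°C.
Density altitude = 8500 + 120 × (29) = 11980 ft.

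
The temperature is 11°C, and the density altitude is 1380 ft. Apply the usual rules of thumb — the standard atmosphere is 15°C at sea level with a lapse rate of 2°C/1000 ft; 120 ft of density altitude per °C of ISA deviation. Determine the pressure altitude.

1500 ft

DA = PA + 120 × (OAT − (15 − 2·PA/1000)) = PA + 120·OAT − 1800 + 0.24·PA = 1.24·PA + 120·OAT − 1800.
So 1.24·PA = 1380 − 120 × 11 + 1800 = 1860.
PA = 1860 / 1.24 = 1500 ft.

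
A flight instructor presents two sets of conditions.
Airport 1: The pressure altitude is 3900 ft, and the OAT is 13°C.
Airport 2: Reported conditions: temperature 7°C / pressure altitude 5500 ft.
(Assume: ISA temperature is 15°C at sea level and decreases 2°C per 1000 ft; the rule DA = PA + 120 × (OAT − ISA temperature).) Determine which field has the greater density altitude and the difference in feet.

Airport 1: ISA temp = 7.2°C, deviation +5.8°C, DA = 3900 + 120 × 5.8 = 4596 ft.
Airport 2: ISA temp = 4°C, deviation +3°C, DA = 5500 + 120 × 3 = 5860 ft.
Airport 2 is higher by 5860 − 4596 = 1264 ft.

Airport 2 by 1264 ft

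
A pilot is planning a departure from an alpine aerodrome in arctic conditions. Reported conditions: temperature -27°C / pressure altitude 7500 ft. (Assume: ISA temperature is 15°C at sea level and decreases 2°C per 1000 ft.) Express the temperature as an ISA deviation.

ISA temperature at 7500 ft = 15 − 2 × (7500/1000) = 0°C.
Deviation = OAT − ISA = -27 − 0 = -27°C.

ISA-27°C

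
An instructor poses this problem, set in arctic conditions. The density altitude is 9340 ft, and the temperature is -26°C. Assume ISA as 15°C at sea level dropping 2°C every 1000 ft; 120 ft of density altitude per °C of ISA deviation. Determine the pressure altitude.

11500 ft

DA = PA + 120 × (OAT − (15 − 2·PA/1000)) = PA + 120·OAT − 1800 + 0.24·PA = 1.24·PA + 120·OAT − 1800.
So 1.24·PA = 9340 − 120 × (-26) + 1800 = 14260.
PA = 14260 / 1.24 = 11500 ft.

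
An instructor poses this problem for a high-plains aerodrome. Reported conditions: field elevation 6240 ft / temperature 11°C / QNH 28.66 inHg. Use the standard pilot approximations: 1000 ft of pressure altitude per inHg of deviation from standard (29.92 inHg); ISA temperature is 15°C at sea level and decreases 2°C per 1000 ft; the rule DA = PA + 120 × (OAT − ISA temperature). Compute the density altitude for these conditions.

8820 ft

Pressure altitude = 6240 + (29.92 − 28.66) × 1000 = 6240 + (+1260) = 7500 ft.
ISA temperature at 7500 ft = 15 − 2 × (7500/1000) = 0°C.
ISA deviation = 11 − 0 = +11°C.
Density altitude = 7500 + 120 × (11) = 8820 ft.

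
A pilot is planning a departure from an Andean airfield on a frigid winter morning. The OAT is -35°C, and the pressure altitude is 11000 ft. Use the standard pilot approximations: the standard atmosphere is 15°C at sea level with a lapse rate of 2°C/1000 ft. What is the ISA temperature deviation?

ISA temperature at 11000 ft = 15 − 2 × (11000/1000) = -7°C.
Deviation = OAT − ISA = -35 − (-7) = -28°C.

ISA-28°C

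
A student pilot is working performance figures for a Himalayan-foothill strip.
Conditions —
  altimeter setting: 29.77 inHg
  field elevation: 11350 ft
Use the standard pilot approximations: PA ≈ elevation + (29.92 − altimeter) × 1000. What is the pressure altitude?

Pressure correction = (29.92 − 29.77) × 1000 = +150 ft.
Pressure altitude = 11350 + (+150) = 11500 ft.

11500 ft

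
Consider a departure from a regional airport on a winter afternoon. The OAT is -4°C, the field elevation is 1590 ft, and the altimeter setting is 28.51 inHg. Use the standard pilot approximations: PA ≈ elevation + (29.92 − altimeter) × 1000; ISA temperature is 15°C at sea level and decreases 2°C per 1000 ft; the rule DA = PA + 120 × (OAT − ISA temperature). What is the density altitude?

Pressure altitude = 1590 + (29.92 − 28.51) × 1000 = 1590 + (+1410) = 3000 ft.
ISA temperature at 3000 ft = 15 − 2 × (3000/1000) = 9°C.
ISA deviation = -4 − 9 = -13°C.
Density altitude = 3000 + 120 × (-13) = 1440 ft.

1440 ft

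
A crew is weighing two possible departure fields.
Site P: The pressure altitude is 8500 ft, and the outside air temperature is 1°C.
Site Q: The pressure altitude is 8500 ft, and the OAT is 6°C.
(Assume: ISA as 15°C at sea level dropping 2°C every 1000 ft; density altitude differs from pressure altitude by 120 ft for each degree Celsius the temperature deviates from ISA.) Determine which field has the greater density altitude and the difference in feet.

Site P: ISA temp = -2°C, deviation +3°C, DA = 8500 + 120 × 3 = 8860 ft.
Site Q: ISA temp = -2°C, deviation +8°C, DA = 8500 + 120 × 8 = 9460 ft.
Site Q is higher by 9460 − 8860 = 600 ft.

Site Q by 600 ft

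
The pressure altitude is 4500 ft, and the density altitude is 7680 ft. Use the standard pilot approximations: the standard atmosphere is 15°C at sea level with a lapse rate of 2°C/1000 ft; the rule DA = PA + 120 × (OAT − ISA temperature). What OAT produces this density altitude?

32.5°C

Density altitude − pressure altitude = 7680 − 4500 = +3180 ft.
At 120 ft/°C that is an ISA deviation of 3180/120 = +26.5°C.
ISA temperature at 4500 ft = 15 − 2 × (4500/1000) = 6°C.
OAT = ISA + deviation = 6 + (+26.5) = 32.5°C.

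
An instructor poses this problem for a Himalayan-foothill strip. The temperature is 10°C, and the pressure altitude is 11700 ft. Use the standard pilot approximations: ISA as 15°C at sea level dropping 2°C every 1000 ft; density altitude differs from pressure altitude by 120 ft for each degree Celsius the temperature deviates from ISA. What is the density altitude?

ISA temperature at 11700 ft = 15 − 2 × (11700/1000) = -8.4°C.
ISA deviation = 10 − (-8.4) = +18.4°C.
Density altitude = 11700 + 120 × (18.4) = 11700 + (+2208) = 13908 ft.

13908 ft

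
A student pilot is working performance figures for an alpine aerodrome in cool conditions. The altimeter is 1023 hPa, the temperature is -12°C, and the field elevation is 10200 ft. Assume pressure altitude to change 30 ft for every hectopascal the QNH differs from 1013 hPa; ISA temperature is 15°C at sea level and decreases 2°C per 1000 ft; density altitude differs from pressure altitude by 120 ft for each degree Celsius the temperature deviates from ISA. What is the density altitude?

Pressure altitude = 10200 + (1013 − 1023) × 30 = 10200 + (-300) = 9900 ft.
ISA temperature at 9900 ft = 15 − 2 × (9900/1000) = -4.8°C.
ISA deviation = -12 − (-4.8) = -7.2°C.
Density altitude = 9900 + 120 × (-7.2) = 9036 ft.

9036 ft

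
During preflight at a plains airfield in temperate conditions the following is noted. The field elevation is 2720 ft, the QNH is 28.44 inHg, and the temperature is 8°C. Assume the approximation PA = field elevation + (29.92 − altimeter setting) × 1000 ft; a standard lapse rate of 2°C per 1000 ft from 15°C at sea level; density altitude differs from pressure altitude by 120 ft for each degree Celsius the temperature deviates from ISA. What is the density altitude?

Pressure altitude = 2720 + (29.92 − 28.44) × 1000 = 2720 + (+1480) = 4200 ft.
ISA temperature at 4200 ft = 15 − 2 × (4200/1000) = 6.6°C.
ISA deviation = 8 − 6.6 = +1.4°C.
Density altitude = 4200 + 120 × (1.4) = 4368 ft.

4368 ft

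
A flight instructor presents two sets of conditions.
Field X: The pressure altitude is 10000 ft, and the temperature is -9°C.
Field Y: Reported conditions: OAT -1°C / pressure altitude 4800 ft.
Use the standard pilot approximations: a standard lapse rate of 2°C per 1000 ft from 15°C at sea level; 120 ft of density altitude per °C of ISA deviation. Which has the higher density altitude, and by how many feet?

Field X: ISA temp = -5°C, deviation -4°C, DA = 10000 + 120 × (-4) = 9520 ft.
Field Y: ISA temp = 5.4°C, deviation -6.4°C, DA = 4800 + 120 × (-6.4) = 4032 ft.
Field X is higher by 9520 − 4032 = 5488 ft.

Field X by 5488 ft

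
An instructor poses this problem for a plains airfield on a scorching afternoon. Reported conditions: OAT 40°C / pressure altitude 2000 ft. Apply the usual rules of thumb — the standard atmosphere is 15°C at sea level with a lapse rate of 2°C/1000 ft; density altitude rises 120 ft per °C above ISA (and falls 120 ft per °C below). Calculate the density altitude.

5480 ft

ISA temperature at 2000 ft = 15 − 2 × (2000/1000) = 11°C.
ISA deviation = 40 − 11 = +29°C.
Density altitude = 2000 + 120 × (29) = 2000 + (+3480) = 5480 ft.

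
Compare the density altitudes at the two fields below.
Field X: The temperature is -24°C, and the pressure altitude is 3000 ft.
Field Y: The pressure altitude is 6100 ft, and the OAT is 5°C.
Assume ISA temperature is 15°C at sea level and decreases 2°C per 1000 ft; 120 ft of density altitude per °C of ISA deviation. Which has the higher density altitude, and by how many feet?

Field Y by 7324 ft

Field X: ISA temp = 9°C, deviation -33°C, DA = 3000 + 120 × (-33) = -960 ft.
Field Y: ISA temp = 2.8°C, deviation +2.2°C, DA = 6100 + 120 × 2.2 = 6364 ft.
Field Y is higher by 6364 − (-960) = 7324 ft.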